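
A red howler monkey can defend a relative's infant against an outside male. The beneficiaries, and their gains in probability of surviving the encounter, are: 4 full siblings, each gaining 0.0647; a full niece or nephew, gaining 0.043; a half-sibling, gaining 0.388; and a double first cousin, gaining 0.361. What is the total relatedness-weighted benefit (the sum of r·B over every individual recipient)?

0.3274

r to a full sibling = 1/2 (full sibs share both parents — two paths of length 2: r = 2·(1/2)^2 = 1/2).
r to a full niece or nephew = 0.25 (full aunt/uncle↔niece/nephew: two paths of length 3 through the shared grandparent pair: r = 2·(1/2)^3 = 1/4).
r to a half-sibling = 1/4 (half-sibs share one parent — one path of length 2: r = (1/2)^2 = 1/4).
r to a double first cousin = 1/4 (double first cousins share both grandparent pairs — four paths of length 4: r = 4·(1/2)^4 = 1/4).
Summing one r·B term per recipient: 4·0.5·0.0647 + 1·0.25·0.043 + 1·0.25·0.388 + 1·0.25·0.361 = 0.3274.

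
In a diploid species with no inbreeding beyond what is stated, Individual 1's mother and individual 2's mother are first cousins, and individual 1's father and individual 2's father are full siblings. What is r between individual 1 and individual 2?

0.15625

Relatedness sums over independent paths through distinct common ancestors.
Individual 1 and individual 2 are related in two ways: second cousins through their mothers (r = 1/32) and first cousins through their fathers (r = 1/8).
r = 1/32 + 1/8 = 5/32 = 0.15625.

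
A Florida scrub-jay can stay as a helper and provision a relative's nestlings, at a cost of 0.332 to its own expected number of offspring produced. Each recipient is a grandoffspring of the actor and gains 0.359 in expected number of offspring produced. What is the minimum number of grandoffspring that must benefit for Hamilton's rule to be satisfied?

4

r to a grandoffspring = 0.25 (two parent–offspring links: r = (1/2)^2 = 1/4).
Hamilton's rule: n·r·B > C  ⇒  n > C/(r·B) = 0.332/(0.25·0.359) = 3.699.
The smallest integer exceeding 3.699 is 4.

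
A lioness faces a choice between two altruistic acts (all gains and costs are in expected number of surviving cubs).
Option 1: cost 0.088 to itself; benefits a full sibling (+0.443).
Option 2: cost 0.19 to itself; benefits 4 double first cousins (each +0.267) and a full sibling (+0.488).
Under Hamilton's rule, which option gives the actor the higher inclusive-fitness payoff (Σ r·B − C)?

Option 2

Option 1: r to a full sibling = 0.5.
Option 1: Σ r·B − C = (1·0.5·0.443) − 0.088 = 0.1335.
Option 2: r to a double first cousin = 0.25.
Option 2: r to a full sibling = 0.5.
Option 2: Σ r·B − C = (4·0.25·0.267 + 1·0.5·0.488) − 0.19 = 0.321.
Option 2 has the higher net inclusive-fitness payoff.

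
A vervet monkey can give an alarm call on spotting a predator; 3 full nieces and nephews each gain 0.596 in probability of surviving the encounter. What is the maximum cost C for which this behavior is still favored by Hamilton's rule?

r to a full niece or nephew = 0.25 (full aunt/uncle↔niece/nephew: two paths of length 3 through the shared grandparent pair: r = 2·(1/2)^3 = 1/4).
Hamilton's rule: n·r·B > C, so the trait is favored while C < n·r·B = 3·0.25·0.596 = 0.447.

0.447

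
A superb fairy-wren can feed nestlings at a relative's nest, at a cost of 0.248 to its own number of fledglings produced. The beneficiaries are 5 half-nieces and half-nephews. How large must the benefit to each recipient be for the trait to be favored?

0.3968

r to a half-niece or half-nephew = 1/8 (half-aunt/uncle↔niece/nephew: one path of length 3: r = (1/2)^3 = 1/8).
Hamilton's rule with n recipients of equal r: n·r·B > C, so B > C/(n·r) = 0.248/(5·0.125) = 0.3968.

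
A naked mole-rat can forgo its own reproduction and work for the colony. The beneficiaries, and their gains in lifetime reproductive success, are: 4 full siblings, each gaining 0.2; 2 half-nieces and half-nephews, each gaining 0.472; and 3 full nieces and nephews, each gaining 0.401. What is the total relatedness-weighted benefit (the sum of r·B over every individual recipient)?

r to a full sibling = 1/2 (full sibs share both parents — two paths of length 2: r = 2·(1/2)^2 = 1/2).
r to a half-niece or half-nephew = 0.125 (half-aunt/uncle↔niece/nephew: one path of length 3: r = (1/2)^3 = 1/8).
r to a full niece or nephew = 1/4 (full aunt/uncle↔niece/nephew: two paths of length 3 through the shared grandparent pair: r = 2·(1/2)^3 = 1/4).
Summing one r·B term per recipient: 4·0.5·0.2 + 2·0.125·0.472 + 3·0.25·0.401 = 0.81875.

0.81875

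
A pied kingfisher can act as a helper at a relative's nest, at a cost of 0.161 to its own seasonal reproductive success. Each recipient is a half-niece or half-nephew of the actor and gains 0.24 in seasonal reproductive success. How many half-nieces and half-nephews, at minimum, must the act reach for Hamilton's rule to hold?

6

r to a half-niece or half-nephew = 0.125 (half-aunt/uncle↔niece/nephew: one path of length 3: r = (1/2)^3 = 1/8).
Hamilton's rule: n·r·B > C  ⇒  n > C/(r·B) = 0.161/(0.125·0.24) = 5.367.
The smallest integer exceeding 5.367 is 6.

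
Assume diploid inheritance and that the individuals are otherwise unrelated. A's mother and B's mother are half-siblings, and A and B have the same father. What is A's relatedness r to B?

With two independent routes of shared ancestry, r is the sum of the two contributions.
A and B are related in two ways: half first cousins through their mothers (r = 1/16) and half-sibs through their shared father (r = 1/4).
r = 1/16 + 1/4 = 0.3125.

0.3125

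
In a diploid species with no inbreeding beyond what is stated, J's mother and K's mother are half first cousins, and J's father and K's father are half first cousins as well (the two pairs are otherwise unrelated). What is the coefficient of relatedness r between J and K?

0.03125

Independent pedigree routes through distinct common ancestors add.
J and K are related in two ways: half second cousins through their mothers (r = 1/64) and half second cousins through their fathers (r = 1/64).
r = 1/64 + 1/64 = 1/32 = 0.03125.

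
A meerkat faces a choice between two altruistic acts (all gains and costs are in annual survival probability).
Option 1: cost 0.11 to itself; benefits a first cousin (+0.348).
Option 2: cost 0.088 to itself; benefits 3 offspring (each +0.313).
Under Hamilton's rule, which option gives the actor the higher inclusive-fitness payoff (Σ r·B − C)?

Option 2

Option 1: r to a first cousin = 0.125.
Option 1: Σ r·B − C = (1·0.125·0.348) − 0.11 = -0.0665.
Option 2: r to an offspring = 0.5.
Option 2: Σ r·B − C = (3·0.5·0.313) − 0.088 = 0.3815.
Option 2 has the higher net inclusive-fitness payoff.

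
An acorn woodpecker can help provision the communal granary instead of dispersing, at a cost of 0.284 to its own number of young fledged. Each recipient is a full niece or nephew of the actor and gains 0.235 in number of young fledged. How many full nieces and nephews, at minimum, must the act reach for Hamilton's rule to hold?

r to a full niece or nephew = 1/4 (full aunt/uncle↔niece/nephew: two paths of length 3 through the shared grandparent pair: r = 2·(1/2)^3 = 1/4).
Hamilton's rule: n·r·B > C  ⇒  n > C/(r·B) = 0.284/(0.25·0.235) = 4.834.
The smallest integer exceeding 4.834 is 5.

5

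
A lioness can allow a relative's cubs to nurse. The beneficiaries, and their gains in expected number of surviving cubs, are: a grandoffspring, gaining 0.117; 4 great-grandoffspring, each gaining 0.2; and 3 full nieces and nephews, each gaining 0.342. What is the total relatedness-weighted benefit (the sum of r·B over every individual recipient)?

r to a grandoffspring = 0.25 (two parent–offspring links: r = (1/2)^2 = 1/4).
r to a great-grandoffspring = 0.125 (three parent–offspring links: r = (1/2)^3 = 1/8).
r to a full niece or nephew = 1/4 (full aunt/uncle↔niece/nephew: two paths of length 3 through the shared grandparent pair: r = 2·(1/2)^3 = 1/4).
Summing one r·B term per recipient: 1·0.25·0.117 + 4·0.125·0.2 + 3·0.25·0.342 = 0.38575.

0.38575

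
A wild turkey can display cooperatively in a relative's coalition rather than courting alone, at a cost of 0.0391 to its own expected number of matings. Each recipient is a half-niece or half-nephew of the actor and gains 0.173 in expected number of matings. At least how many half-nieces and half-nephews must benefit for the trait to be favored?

r to a half-niece or half-nephew = 1/8 (half-aunt/uncle↔niece/nephew: one path of length 3: r = (1/2)^3 = 1/8).
Hamilton's rule: n·r·B > C  ⇒  n > C/(r·B) = 0.0391/(0.125·0.173) = 1.808.
The smallest integer exceeding 1.808 is 2.

2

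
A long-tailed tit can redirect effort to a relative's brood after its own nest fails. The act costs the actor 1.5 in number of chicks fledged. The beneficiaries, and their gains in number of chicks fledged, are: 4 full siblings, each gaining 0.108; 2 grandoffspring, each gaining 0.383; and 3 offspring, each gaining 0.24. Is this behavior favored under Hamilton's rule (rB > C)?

No

Hamilton's rule: the trait is favored when the sum of r·B over every recipient exceeds the actor's cost C.
r to a full sibling = 1/2 (full sibs share both parents — two paths of length 2: r = 2·(1/2)^2 = 1/2).
r to a grandoffspring = 1/4 (two parent–offspring links: r = (1/2)^2 = 1/4).
r to an offspring = 0.5 (one parent–offspring link: r = (1/2)^1 = 1/2).
Summing one r·B term per recipient: 4·0.5·0.108 + 2·0.25·0.383 + 3·0.5·0.24 = 0.7675.
0.7675 < 1.5: the indirect benefit is less than the cost.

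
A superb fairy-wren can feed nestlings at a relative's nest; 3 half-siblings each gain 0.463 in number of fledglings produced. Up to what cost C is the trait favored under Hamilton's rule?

0.34725

r to a half-sibling = 0.25 (half-sibs share one parent — one path of length 2: r = (1/2)^2 = 1/4).
Hamilton's rule: n·r·B > C, so the trait is favored while C < n·r·B = 3·0.25·0.463 = 0.34725.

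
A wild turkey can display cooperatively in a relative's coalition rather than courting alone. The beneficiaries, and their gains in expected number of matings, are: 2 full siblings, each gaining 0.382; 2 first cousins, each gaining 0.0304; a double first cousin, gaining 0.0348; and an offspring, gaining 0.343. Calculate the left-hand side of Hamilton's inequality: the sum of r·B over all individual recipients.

r to a full sibling = 1/2 (full sibs share both parents — two paths of length 2: r = 2·(1/2)^2 = 1/2).
r to a first cousin = 0.125 (first cousins share one grandparent pair — two paths of length 4: r = 2·(1/2)^4 = 1/8).
r to a double first cousin = 0.25 (double first cousins share both grandparent pairs — four paths of length 4: r = 4·(1/2)^4 = 1/4).
r to an offspring = 0.5 (one parent–offspring link: r = (1/2)^1 = 1/2).
Summing one r·B term per recipient: 2·0.5·0.382 + 2·0.125·0.0304 + 1·0.25·0.0348 + 1·0.5·0.343 = 0.5698.

0.5698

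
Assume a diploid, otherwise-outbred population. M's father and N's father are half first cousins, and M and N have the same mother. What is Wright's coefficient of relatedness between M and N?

0.265625

Wright's path rule: contributions from independent ancestry routes add.
M and N are related in two ways: half second cousins through their fathers (r = 1/64) and half-sibs through their shared mother (r = 1/4).
r = 1/64 + 1/4 = 17/64 = 0.265625.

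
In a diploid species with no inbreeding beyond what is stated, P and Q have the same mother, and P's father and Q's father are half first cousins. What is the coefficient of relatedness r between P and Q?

Independent pedigree routes through distinct common ancestors add.
P and Q are related in two ways: half-sibs through their shared mother (r = 1/4) and half second cousins through their fathers (r = 1/64).
r = 1/4 + 1/64 = 0.265625.

0.265625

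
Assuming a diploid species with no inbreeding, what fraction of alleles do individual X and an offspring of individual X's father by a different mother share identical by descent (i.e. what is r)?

0.25

Each parent–offspring link contributes a factor of 1/2, and independent paths through distinct common ancestors add.
Half-sibs share one parent — one path of length 2: r = (1/2)^2 = 1/4.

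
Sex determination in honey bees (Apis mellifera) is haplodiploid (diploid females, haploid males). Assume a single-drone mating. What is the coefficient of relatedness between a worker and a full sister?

Haplodiploid full sisters inherit their father's entire haploid genome identically (contributing 1/2) and on average half of their mother's contribution (1/2 · 1/2 = 1/4); r = 1/2 + 1/4 = 3/4.

0.75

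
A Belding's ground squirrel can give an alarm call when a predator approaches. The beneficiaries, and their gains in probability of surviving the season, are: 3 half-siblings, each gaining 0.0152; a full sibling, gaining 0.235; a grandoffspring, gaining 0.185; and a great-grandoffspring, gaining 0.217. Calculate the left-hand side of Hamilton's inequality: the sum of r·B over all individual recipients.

r to a half-sibling = 1/4 (half-sibs share one parent — one path of length 2: r = (1/2)^2 = 1/4).
r to a full sibling = 1/2 (full sibs share both parents — two paths of length 2: r = 2·(1/2)^2 = 1/2).
r to a grandoffspring = 1/4 (two parent–offspring links: r = (1/2)^2 = 1/4).
r to a great-grandoffspring = 1/8 (three parent–offspring links: r = (1/2)^3 = 1/8).
Summing one r·B term per recipient: 3·0.25·0.0152 + 1·0.5·0.235 + 1·0.25·0.185 + 1·0.125·0.217 = 0.202275.

0.202275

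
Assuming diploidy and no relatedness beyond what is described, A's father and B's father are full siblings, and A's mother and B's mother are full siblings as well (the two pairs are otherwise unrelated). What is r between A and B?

0.25

Wright's path rule: contributions from independent ancestry routes add.
A and B are related in two ways: first cousins through their fathers (r = 1/8) and first cousins through their mothers (r = 1/8) — i.e. double first cousins.
r = 1/8 + 1/8 = 1/4 = 0.25.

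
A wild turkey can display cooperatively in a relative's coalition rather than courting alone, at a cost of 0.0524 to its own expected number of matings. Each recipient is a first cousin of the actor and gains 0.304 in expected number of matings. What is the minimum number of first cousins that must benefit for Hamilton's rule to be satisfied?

2

r to a first cousin = 0.125 (first cousins share one grandparent pair — two paths of length 4: r = 2·(1/2)^4 = 1/8).
Hamilton's rule: n·r·B > C  ⇒  n > C/(r·B) = 0.0524/(0.125·0.304) = 1.379.
The smallest integer exceeding 1.379 is 2.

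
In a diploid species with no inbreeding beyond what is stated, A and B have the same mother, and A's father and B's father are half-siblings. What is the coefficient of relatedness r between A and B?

With two independent routes of shared ancestry, r is the sum of the two contributions.
A and B are related in two ways: half-sibs through their shared mother (r = 1/4) and half first cousins through their fathers (r = 1/16).
r = 1/4 + 1/16 = 5/16 = 0.3125.

0.3125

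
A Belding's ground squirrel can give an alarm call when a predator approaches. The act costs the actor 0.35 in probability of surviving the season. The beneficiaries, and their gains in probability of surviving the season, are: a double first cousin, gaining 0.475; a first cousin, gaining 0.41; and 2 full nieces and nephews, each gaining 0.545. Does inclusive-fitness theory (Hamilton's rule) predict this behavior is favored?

Hamilton's rule: the trait is favored when the sum of r·B over every recipient exceeds the actor's cost C.
r to a double first cousin = 1/4 (double first cousins share both grandparent pairs — four paths of length 4: r = 4·(1/2)^4 = 1/4).
r to a first cousin = 0.125 (first cousins share one grandparent pair — two paths of length 4: r = 2·(1/2)^4 = 1/8).
r to a full niece or nephew = 0.25 (full aunt/uncle↔niece/nephew: two paths of length 3 through the shared grandparent pair: r = 2·(1/2)^3 = 1/4).
Summing one r·B term per recipient: 1·0.25·0.475 + 1·0.125·0.41 + 2·0.25·0.545 = 0.4425.
0.4425 > 0.35: the indirect benefit exceeds the cost.

Yes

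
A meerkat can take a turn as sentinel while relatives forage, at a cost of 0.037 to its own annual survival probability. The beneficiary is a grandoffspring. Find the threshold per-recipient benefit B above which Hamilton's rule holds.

0.148

r to a grandoffspring = 0.25 (two parent–offspring links: r = (1/2)^2 = 1/4).
Hamilton's rule with n recipients of equal r: n·r·B > C, so B > C/(n·r) = 0.037/(1·0.25) = 0.148.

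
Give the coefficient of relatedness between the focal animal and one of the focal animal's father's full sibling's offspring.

Each parent–offspring link contributes a factor of 1/2, and independent paths through distinct common ancestors add.
First cousins share one grandparent pair — two paths of length 4: r = 2·(1/2)^4 = 1/8.

0.125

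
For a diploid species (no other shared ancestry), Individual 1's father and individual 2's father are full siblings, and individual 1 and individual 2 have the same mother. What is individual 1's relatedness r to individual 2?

Independent pedigree routes through distinct common ancestors add.
Individual 1 and individual 2 are related in two ways: first cousins through their fathers (r = 1/8) and half-sibs through their shared mother (r = 1/4).
r = 1/8 + 1/4 = 3/8 = 0.375.

0.375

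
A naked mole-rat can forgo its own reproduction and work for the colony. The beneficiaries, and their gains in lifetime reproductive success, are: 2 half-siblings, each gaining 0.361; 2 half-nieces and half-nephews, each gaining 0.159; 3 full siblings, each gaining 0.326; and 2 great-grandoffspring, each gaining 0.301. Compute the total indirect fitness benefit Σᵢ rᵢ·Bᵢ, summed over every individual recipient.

r to a half-sibling = 1/4 (half-sibs share one parent — one path of length 2: r = (1/2)^2 = 1/4).
r to a half-niece or half-nephew = 0.125 (half-aunt/uncle↔niece/nephew: one path of length 3: r = (1/2)^3 = 1/8).
r to a full sibling = 1/2 (full sibs share both parents — two paths of length 2: r = 2·(1/2)^2 = 1/2).
r to a great-grandoffspring = 1/8 (three parent–offspring links: r = (1/2)^3 = 1/8).
Summing one r·B term per recipient: 2·0.25·0.361 + 2·0.125·0.159 + 3·0.5·0.326 + 2·0.125·0.301 = 0.7845.

0.7845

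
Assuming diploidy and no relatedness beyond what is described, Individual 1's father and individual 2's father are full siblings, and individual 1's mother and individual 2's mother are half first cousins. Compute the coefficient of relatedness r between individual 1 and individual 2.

0.140625

Relatedness sums over independent paths through distinct common ancestors.
Individual 1 and individual 2 are related in two ways: first cousins through their fathers (r = 1/8) and half second cousins through their mothers (r = 1/64).
r = 1/8 + 1/64 = 9/64 = 0.140625.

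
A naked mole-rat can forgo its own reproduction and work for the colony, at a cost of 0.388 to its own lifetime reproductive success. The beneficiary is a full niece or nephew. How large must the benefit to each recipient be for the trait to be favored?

1.552

r to a full niece or nephew = 0.25 (full aunt/uncle↔niece/nephew: two paths of length 3 through the shared grandparent pair: r = 2·(1/2)^3 = 1/4).
Hamilton's rule with n recipients of equal r: n·r·B > C, so B > C/(n·r) = 0.388/(1·0.25) = 1.552.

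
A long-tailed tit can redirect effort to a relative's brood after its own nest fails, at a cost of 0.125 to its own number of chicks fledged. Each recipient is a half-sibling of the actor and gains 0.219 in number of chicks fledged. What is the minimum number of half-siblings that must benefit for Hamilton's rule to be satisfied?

r to a half-sibling = 1/4 (half-sibs share one parent — one path of length 2: r = (1/2)^2 = 1/4).
Hamilton's rule: n·r·B > C  ⇒  n > C/(r·B) = 0.125/(0.25·0.219) = 2.283.
The smallest integer exceeding 2.283 is 3.

3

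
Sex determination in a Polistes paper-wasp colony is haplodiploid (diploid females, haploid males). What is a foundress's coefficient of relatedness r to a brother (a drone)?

0.25

Her haploid brother carries none of their father's genes and a random half of their mother's genome; that half matches the maternal half of her own genome with probability 1/2: r = 1/2 · 1/2 = 1/4.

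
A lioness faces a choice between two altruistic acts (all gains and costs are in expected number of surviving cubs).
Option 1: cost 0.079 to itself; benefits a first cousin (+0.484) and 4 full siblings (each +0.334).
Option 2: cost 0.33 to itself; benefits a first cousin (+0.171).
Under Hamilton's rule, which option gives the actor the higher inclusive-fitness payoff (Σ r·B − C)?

Option 1: r to a first cousin = 0.125.
Option 1: r to a full sibling = 0.5.
Option 1: Σ r·B − C = (1·0.125·0.484 + 4·0.5·0.334) − 0.079 = 0.6495.
Option 2: r to a first cousin = 0.125.
Option 2: Σ r·B − C = (1·0.125·0.171) − 0.33 = -0.308625.
Option 1 has the higher net inclusive-fitness payoff.

Option 1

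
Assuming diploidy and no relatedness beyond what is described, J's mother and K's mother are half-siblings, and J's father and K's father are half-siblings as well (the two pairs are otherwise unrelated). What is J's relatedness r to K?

With two independent routes of shared ancestry, r is the sum of the two contributions.
J and K are related in two ways: half first cousins through their mothers (r = 1/16) and half first cousins through their fathers (r = 1/16).
r = 1/16 + 1/16 = 1/8 = 0.125.

0.125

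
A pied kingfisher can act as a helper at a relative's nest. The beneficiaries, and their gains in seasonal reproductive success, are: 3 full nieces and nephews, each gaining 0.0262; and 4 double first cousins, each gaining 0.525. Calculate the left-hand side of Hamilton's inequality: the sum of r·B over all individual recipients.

r to a full niece or nephew = 0.25 (full aunt/uncle↔niece/nephew: two paths of length 3 through the shared grandparent pair: r = 2·(1/2)^3 = 1/4).
r to a double first cousin = 1/4 (double first cousins share both grandparent pairs — four paths of length 4: r = 4·(1/2)^4 = 1/4).
Summing one r·B term per recipient: 3·0.25·0.0262 + 4·0.25·0.525 = 0.54465.

0.54465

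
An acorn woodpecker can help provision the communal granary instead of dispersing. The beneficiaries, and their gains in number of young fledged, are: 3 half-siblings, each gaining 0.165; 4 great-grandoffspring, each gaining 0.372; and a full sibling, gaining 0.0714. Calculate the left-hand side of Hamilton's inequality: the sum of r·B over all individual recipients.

0.34545

r to a half-sibling = 0.25 (half-sibs share one parent — one path of length 2: r = (1/2)^2 = 1/4).
r to a great-grandoffspring = 1/8 (three parent–offspring links: r = (1/2)^3 = 1/8).
r to a full sibling = 1/2 (full sibs share both parents — two paths of length 2: r = 2·(1/2)^2 = 1/2).
Summing one r·B term per recipient: 3·0.25·0.165 + 4·0.125·0.372 + 1·0.5·0.0714 = 0.34545.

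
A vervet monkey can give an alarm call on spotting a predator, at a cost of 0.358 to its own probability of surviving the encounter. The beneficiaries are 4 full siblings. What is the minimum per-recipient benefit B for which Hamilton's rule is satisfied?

0.179

r to a full sibling = 0.5 (full sibs share both parents — two paths of length 2: r = 2·(1/2)^2 = 1/2).
Hamilton's rule with n recipients of equal r: n·r·B > C, so B > C/(n·r) = 0.358/(4·0.5) = 0.179.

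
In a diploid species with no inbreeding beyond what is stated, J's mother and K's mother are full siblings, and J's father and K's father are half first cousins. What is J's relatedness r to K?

Relatedness sums over independent paths through distinct common ancestors.
J and K are related in two ways: first cousins through their mothers (r = 1/8) and half second cousins through their fathers (r = 1/64).
r = 1/8 + 1/64 = 9/64 = 0.140625.

0.140625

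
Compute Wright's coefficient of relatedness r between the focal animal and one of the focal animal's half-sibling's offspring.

0.125

Each parent–offspring link contributes a factor of 1/2, and independent paths through distinct common ancestors add.
Half-aunt/uncle↔niece/nephew: one path of length 3: r = (1/2)^3 = 1/8.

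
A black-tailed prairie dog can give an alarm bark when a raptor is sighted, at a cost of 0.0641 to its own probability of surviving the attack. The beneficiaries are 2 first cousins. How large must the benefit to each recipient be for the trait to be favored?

r to a first cousin = 1/8 (first cousins share one grandparent pair — two paths of length 4: r = 2·(1/2)^4 = 1/8).
Hamilton's rule with n recipients of equal r: n·r·B > C, so B > C/(n·r) = 0.0641/(2·0.125) = 0.2564.

0.2564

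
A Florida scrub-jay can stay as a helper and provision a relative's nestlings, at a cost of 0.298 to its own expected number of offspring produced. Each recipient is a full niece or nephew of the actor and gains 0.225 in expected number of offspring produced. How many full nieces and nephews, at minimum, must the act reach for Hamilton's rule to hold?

r to a full niece or nephew = 0.25 (full aunt/uncle↔niece/nephew: two paths of length 3 through the shared grandparent pair: r = 2·(1/2)^3 = 1/4).
Hamilton's rule: n·r·B > C  ⇒  n > C/(r·B) = 0.298/(0.25·0.225) = 5.298.
The smallest integer exceeding 5.298 is 6.

6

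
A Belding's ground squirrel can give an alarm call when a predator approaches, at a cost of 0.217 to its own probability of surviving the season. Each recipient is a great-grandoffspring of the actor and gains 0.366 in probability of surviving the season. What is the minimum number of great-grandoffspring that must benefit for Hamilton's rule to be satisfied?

r to a great-grandoffspring = 0.125 (three parent–offspring links: r = (1/2)^3 = 1/8).
Hamilton's rule: n·r·B > C  ⇒  n > C/(r·B) = 0.217/(0.125·0.366) = 4.743.
The smallest integer exceeding 4.743 is 5.

5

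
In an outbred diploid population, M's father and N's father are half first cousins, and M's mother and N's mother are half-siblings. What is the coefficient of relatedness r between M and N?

0.078125

With two independent routes of shared ancestry, r is the sum of the two contributions.
M and N are related in two ways: half second cousins through their fathers (r = 1/64) and half first cousins through their mothers (r = 1/16).
r = 1/64 + 1/16 = 0.078125.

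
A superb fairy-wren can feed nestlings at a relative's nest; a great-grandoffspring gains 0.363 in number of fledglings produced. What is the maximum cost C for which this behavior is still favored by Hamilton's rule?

r to a great-grandoffspring = 1/8 (three parent–offspring links: r = (1/2)^3 = 1/8).
Hamilton's rule: n·r·B > C, so the trait is favored while C < n·r·B = 1·0.125·0.363 = 0.045375.

0.045375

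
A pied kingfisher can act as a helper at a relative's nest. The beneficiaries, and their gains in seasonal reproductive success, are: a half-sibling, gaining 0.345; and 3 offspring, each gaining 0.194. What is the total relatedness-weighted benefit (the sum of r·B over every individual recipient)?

0.37725

r to a half-sibling = 1/4 (half-sibs share one parent — one path of length 2: r = (1/2)^2 = 1/4).
r to an offspring = 0.5 (one parent–offspring link: r = (1/2)^1 = 1/2).
Summing one r·B term per recipient: 1·0.25·0.345 + 3·0.5·0.194 = 0.37725.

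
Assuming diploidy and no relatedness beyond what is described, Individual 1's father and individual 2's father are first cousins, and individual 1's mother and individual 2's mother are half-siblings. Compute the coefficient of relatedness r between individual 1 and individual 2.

0.09375

Independent pedigree routes through distinct common ancestors add.
Individual 1 and individual 2 are related in two ways: second cousins through their fathers (r = 1/32) and half first cousins through their mothers (r = 1/16).
r = 1/32 + 1/16 = 0.09375.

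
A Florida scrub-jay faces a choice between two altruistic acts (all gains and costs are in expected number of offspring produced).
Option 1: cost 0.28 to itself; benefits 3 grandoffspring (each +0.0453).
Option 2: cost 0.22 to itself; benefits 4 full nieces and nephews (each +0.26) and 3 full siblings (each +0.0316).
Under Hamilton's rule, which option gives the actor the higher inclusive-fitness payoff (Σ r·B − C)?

Option 2

Option 1: r to a grandoffspring = 0.25.
Option 1: Σ r·B − C = (3·0.25·0.0453) − 0.28 = -0.246025.
Option 2: r to a full niece or nephew = 0.25.
Option 2: r to a full sibling = 0.5.
Option 2: Σ r·B − C = (4·0.25·0.26 + 3·0.5·0.0316) − 0.22 = 0.0874.
Option 2 has the higher net inclusive-fitness payoff.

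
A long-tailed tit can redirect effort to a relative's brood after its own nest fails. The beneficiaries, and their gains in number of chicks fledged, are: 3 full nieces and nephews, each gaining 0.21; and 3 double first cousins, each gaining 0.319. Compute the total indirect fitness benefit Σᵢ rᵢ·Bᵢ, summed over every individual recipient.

r to a full niece or nephew = 1/4 (full aunt/uncle↔niece/nephew: two paths of length 3 through the shared grandparent pair: r = 2·(1/2)^3 = 1/4).
r to a double first cousin = 0.25 (double first cousins share both grandparent pairs — four paths of length 4: r = 4·(1/2)^4 = 1/4).
Summing one r·B term per recipient: 3·0.25·0.21 + 3·0.25·0.319 = 0.39675.

0.39675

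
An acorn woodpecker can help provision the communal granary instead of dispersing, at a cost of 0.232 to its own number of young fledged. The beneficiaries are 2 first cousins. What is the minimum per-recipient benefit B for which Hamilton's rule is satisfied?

0.928

r to a first cousin = 1/8 (first cousins share one grandparent pair — two paths of length 4: r = 2·(1/2)^4 = 1/8).
Hamilton's rule with n recipients of equal r: n·r·B > C, so B > C/(n·r) = 0.232/(2·0.125) = 0.928.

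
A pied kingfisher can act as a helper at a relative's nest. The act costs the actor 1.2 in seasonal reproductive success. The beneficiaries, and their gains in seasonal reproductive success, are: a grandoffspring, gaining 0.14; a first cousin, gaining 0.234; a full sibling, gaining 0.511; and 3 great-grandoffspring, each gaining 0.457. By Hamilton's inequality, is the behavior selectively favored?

Hamilton's rule: the trait is favored when the sum of r·B over every recipient exceeds the actor's cost C.
r to a grandoffspring = 1/4 (two parent–offspring links: r = (1/2)^2 = 1/4).
r to a first cousin = 0.125 (first cousins share one grandparent pair — two paths of length 4: r = 2·(1/2)^4 = 1/8).
r to a full sibling = 0.5 (full sibs share both parents — two paths of length 2: r = 2·(1/2)^2 = 1/2).
r to a great-grandoffspring = 1/8 (three parent–offspring links: r = (1/2)^3 = 1/8).
Summing one r·B term per recipient: 1·0.25·0.14 + 1·0.125·0.234 + 1·0.5·0.511 + 3·0.125·0.457 = 0.491125.
0.491125 < 1.2: the indirect benefit is less than the cost.

No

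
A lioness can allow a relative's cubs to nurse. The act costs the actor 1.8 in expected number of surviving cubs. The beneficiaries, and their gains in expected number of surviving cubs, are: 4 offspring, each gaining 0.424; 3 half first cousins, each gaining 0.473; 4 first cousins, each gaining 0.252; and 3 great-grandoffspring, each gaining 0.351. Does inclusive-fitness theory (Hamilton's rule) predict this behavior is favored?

Hamilton's rule: the trait is favored when the sum of r·B over every recipient exceeds the actor's cost C.
r to an offspring = 0.5 (one parent–offspring link: r = (1/2)^1 = 1/2).
r to a half first cousin = 1/16 (half first cousins share one grandparent — one path of length 4: r = (1/2)^4 = 1/16).
r to a first cousin = 0.125 (first cousins share one grandparent pair — two paths of length 4: r = 2·(1/2)^4 = 1/8).
r to a great-grandoffspring = 1/8 (three parent–offspring links: r = (1/2)^3 = 1/8).
Summing one r·B term per recipient: 4·0.5·0.424 + 3·0.0625·0.473 + 4·0.125·0.252 + 3·0.125·0.351 = 1.1943125.
1.1943125 < 1.8: the indirect benefit is less than the cost.

No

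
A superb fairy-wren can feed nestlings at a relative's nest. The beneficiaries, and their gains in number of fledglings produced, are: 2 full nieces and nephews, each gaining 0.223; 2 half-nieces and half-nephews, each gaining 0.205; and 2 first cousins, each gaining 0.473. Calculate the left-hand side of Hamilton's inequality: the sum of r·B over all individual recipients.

0.281

r to a full niece or nephew = 0.25 (full aunt/uncle↔niece/nephew: two paths of length 3 through the shared grandparent pair: r = 2·(1/2)^3 = 1/4).
r to a half-niece or half-nephew = 0.125 (half-aunt/uncle↔niece/nephew: one path of length 3: r = (1/2)^3 = 1/8).
r to a first cousin = 0.125 (first cousins share one grandparent pair — two paths of length 4: r = 2·(1/2)^4 = 1/8).
Summing one r·B term per recipient: 2·0.25·0.223 + 2·0.125·0.205 + 2·0.125·0.473 = 0.281.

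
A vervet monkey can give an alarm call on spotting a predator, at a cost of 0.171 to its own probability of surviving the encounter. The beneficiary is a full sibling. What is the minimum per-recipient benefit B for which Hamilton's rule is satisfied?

r to a full sibling = 0.5 (full sibs share both parents — two paths of length 2: r = 2·(1/2)^2 = 1/2).
Hamilton's rule with n recipients of equal r: n·r·B > C, so B > C/(n·r) = 0.171/(1·0.5) = 0.342.

0.342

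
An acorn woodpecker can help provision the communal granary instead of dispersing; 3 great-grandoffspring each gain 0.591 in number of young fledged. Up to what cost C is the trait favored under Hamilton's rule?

0.221625

r to a great-grandoffspring = 1/8 (three parent–offspring links: r = (1/2)^3 = 1/8).
Hamilton's rule: n·r·B > C, so the trait is favored while C < n·r·B = 3·0.125·0.591 = 0.221625.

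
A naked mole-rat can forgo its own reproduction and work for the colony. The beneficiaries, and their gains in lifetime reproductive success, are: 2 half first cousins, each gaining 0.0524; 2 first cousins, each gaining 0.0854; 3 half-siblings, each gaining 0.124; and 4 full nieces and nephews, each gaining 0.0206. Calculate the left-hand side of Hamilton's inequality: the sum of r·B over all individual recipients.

0.1415

r to a half first cousin = 0.0625 (half first cousins share one grandparent — one path of length 4: r = (1/2)^4 = 1/16).
r to a first cousin = 0.125 (first cousins share one grandparent pair — two paths of length 4: r = 2·(1/2)^4 = 1/8).
r to a half-sibling = 0.25 (half-sibs share one parent — one path of length 2: r = (1/2)^2 = 1/4).
r to a full niece or nephew = 1/4 (full aunt/uncle↔niece/nephew: two paths of length 3 through the shared grandparent pair: r = 2·(1/2)^3 = 1/4).
Summing one r·B term per recipient: 2·0.0625·0.0524 + 2·0.125·0.0854 + 3·0.25·0.124 + 4·0.25·0.0206 = 0.1415.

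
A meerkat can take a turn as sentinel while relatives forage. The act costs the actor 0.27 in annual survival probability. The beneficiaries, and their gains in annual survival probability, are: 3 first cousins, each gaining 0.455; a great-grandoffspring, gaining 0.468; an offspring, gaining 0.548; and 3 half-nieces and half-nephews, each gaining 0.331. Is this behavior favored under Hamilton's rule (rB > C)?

Hamilton's rule: the trait is favored when the sum of r·B over every recipient exceeds the actor's cost C.
r to a first cousin = 1/8 (first cousins share one grandparent pair — two paths of length 4: r = 2·(1/2)^4 = 1/8).
r to a great-grandoffspring = 1/8 (three parent–offspring links: r = (1/2)^3 = 1/8).
r to an offspring = 1/2 (one parent–offspring link: r = (1/2)^1 = 1/2).
r to a half-niece or half-nephew = 0.125 (half-aunt/uncle↔niece/nephew: one path of length 3: r = (1/2)^3 = 1/8).
Summing one r·B term per recipient: 3·0.125·0.455 + 1·0.125·0.468 + 1·0.5·0.548 + 3·0.125·0.331 = 0.62725.
0.62725 > 0.27: the indirect benefit exceeds the cost.

Yes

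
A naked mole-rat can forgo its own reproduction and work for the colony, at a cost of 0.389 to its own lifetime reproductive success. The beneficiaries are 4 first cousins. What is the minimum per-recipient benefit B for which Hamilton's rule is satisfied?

r to a first cousin = 1/8 (first cousins share one grandparent pair — two paths of length 4: r = 2·(1/2)^4 = 1/8).
Hamilton's rule with n recipients of equal r: n·r·B > C, so B > C/(n·r) = 0.389/(4·0.125) = 0.778.

0.778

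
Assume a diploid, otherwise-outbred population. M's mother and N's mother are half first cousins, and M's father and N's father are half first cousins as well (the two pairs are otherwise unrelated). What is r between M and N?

Independent pedigree routes through distinct common ancestors add.
M and N are related in two ways: half second cousins through their mothers (r = 1/64) and half second cousins through their fathers (r = 1/64).
r = 1/64 + 1/64 = 0.03125.

0.03125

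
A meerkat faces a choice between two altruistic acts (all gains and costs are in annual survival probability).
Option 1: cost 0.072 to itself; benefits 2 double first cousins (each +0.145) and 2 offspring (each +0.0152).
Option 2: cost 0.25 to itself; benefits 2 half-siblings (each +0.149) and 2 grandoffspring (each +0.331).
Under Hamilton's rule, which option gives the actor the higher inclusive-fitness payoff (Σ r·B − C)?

Option 1: r to a double first cousin = 0.25.
Option 1: r to an offspring = 0.5.
Option 1: Σ r·B − C = (2·0.25·0.145 + 2·0.5·0.0152) − 0.072 = 0.0157.
Option 2: r to a half-sibling = 0.25.
Option 2: r to a grandoffspring = 0.25.
Option 2: Σ r·B − C = (2·0.25·0.149 + 2·0.25·0.331) − 0.25 = -0.01.
Option 1 has the higher net inclusive-fitness payoff.

Option 1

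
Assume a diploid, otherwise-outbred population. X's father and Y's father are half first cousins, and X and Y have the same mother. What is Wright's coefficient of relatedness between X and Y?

With two independent routes of shared ancestry, r is the sum of the two contributions.
X and Y are related in two ways: half second cousins through their fathers (r = 1/64) and half-sibs through their shared mother (r = 1/4).
r = 1/64 + 1/4 = 0.265625.

0.265625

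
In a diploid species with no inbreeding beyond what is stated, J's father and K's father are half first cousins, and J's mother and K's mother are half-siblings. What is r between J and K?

0.078125

Wright's path rule: contributions from independent ancestry routes add.
J and K are related in two ways: half second cousins through their fathers (r = 1/64) and half first cousins through their mothers (r = 1/16).
r = 1/64 + 1/16 = 0.078125.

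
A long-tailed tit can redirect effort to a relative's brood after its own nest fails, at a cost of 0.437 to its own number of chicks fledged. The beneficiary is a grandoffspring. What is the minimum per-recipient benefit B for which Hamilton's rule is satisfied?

r to a grandoffspring = 1/4 (two parent–offspring links: r = (1/2)^2 = 1/4).
Hamilton's rule with n recipients of equal r: n·r·B > C, so B > C/(n·r) = 0.437/(1·0.25) = 1.748.

1.748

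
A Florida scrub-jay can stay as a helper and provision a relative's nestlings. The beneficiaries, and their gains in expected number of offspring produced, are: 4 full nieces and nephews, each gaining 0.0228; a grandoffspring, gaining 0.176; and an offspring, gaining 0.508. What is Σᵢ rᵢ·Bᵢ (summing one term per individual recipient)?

r to a full niece or nephew = 0.25 (full aunt/uncle↔niece/nephew: two paths of length 3 through the shared grandparent pair: r = 2·(1/2)^3 = 1/4).
r to a grandoffspring = 1/4 (two parent–offspring links: r = (1/2)^2 = 1/4).
r to an offspring = 1/2 (one parent–offspring link: r = (1/2)^1 = 1/2).
Summing one r·B term per recipient: 4·0.25·0.0228 + 1·0.25·0.176 + 1·0.5·0.508 = 0.3208.

0.3208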